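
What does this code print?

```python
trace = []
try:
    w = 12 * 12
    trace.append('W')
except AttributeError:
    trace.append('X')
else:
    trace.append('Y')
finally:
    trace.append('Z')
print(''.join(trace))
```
WYZ

else runs before finally when no exception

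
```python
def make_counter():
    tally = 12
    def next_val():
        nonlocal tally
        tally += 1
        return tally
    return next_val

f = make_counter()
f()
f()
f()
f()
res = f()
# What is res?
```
17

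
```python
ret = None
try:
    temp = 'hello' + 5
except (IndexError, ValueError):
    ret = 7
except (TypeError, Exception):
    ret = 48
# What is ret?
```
48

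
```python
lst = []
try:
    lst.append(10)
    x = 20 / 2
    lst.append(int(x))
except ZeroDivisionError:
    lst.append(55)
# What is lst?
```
[10, 10]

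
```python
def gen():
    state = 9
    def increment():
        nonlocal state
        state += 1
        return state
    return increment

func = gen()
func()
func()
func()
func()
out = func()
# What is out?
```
14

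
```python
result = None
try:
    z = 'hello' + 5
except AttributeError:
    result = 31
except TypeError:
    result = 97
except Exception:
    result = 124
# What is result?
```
97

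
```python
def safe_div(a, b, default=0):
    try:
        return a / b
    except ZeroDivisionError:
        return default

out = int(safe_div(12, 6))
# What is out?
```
2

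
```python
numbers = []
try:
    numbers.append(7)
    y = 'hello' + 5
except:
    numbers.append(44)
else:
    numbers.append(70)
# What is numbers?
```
[7, 44]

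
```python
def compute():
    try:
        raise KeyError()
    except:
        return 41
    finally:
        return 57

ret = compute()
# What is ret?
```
57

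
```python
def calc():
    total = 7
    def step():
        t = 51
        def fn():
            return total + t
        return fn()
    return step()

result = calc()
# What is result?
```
58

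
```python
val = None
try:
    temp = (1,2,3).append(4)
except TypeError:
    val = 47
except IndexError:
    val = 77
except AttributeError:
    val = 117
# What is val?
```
117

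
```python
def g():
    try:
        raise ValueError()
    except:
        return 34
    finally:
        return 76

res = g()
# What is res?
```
76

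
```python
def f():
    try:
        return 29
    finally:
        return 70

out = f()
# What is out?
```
70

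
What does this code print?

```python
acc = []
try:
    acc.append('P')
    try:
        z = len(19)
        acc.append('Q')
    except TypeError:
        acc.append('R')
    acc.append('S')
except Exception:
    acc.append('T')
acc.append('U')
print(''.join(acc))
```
PRSU

Inner exception caught by inner handler, outer continues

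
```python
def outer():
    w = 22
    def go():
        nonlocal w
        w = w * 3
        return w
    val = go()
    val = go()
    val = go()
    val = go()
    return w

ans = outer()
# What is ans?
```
1782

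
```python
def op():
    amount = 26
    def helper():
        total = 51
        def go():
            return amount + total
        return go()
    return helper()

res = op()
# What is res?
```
77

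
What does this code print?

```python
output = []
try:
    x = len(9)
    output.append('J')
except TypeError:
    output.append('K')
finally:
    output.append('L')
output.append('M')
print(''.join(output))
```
KLM

finally always runs, even after exception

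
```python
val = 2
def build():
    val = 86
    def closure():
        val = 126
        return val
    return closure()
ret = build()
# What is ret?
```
126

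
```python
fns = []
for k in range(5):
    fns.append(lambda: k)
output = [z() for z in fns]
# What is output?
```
[4, 4, 4, 4, 4]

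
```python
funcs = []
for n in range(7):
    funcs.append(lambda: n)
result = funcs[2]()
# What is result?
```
6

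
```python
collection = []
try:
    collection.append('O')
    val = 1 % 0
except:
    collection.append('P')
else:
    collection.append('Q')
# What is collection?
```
['O', 'P']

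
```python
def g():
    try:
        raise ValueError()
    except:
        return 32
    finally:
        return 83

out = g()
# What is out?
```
83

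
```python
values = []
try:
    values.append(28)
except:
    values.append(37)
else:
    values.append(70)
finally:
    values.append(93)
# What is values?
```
[28, 70, 93]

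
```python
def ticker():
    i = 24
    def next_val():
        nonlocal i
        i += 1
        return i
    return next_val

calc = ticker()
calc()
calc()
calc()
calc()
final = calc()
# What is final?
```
29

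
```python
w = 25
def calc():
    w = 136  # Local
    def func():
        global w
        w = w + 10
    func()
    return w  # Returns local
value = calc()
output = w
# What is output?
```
35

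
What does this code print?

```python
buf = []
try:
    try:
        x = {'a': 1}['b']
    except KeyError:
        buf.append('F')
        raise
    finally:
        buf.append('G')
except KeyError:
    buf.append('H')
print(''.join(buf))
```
FGH

finally runs before re-raised exception propagates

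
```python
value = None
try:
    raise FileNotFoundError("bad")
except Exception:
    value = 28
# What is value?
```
28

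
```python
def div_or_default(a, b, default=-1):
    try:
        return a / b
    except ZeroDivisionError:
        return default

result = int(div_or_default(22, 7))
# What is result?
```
3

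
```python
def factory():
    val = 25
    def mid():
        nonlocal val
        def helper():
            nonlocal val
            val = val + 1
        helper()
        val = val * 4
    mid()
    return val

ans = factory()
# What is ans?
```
104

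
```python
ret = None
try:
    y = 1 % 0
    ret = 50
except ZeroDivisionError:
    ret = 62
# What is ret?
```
62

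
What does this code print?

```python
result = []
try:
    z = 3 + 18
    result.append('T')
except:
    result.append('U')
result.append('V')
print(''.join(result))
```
TV

No exception, try block completes normally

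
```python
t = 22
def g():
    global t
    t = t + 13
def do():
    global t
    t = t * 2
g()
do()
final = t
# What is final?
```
70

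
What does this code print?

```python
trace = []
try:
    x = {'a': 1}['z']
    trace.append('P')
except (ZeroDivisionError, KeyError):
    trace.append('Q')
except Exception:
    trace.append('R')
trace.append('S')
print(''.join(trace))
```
QS

KeyError matches tuple containing it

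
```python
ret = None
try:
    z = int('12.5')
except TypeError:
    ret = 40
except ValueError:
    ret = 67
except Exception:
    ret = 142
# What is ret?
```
67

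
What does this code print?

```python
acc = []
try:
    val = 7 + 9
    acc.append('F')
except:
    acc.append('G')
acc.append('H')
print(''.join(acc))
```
FH

No exception, try block completes normally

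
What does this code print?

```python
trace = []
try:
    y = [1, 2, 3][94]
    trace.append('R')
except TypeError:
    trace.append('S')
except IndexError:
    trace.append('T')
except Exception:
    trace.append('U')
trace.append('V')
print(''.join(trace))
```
TV

IndexError matches before generic Exception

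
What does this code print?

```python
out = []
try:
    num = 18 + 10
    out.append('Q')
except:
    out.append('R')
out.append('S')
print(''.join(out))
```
QS

No exception, try block completes normally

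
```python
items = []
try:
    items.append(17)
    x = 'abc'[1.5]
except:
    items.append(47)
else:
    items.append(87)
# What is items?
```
[17, 47]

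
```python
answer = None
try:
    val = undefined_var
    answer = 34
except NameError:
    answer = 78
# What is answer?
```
78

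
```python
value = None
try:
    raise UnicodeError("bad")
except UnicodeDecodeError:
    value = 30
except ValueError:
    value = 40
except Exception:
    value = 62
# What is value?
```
40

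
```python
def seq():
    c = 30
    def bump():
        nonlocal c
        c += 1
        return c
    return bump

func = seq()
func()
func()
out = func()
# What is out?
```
33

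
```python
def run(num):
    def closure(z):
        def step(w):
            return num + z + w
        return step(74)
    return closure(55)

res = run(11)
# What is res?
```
140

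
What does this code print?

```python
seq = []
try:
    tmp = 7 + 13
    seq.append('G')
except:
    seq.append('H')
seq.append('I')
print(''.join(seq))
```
GI

No exception, try block completes normally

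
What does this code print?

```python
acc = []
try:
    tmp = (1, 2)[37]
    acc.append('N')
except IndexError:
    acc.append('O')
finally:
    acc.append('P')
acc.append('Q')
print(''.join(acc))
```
OPQ

finally always runs, even after exception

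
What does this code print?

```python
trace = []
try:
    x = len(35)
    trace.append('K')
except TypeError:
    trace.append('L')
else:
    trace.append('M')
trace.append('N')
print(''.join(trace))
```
LN

else block skipped when exception is caught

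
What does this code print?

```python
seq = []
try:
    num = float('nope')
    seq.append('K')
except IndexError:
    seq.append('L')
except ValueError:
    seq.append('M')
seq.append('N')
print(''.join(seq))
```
MN

ValueError is caught by its specific handler, not IndexError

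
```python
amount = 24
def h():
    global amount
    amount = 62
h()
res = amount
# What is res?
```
62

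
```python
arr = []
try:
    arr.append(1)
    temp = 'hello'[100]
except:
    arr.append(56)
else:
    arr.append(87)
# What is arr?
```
[1, 56]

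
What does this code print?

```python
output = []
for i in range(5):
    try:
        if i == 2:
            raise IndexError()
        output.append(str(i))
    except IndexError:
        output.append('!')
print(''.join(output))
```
01!34

Exception on i=2 caught, loop continues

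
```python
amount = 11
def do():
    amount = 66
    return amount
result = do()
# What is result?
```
66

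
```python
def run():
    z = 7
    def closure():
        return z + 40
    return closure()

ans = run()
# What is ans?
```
47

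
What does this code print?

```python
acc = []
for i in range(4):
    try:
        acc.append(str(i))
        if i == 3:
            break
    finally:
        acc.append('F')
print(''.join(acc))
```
0F1F2F3F

finally runs even when breaking out of loop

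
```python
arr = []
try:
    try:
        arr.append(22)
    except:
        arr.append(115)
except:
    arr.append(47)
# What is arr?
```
[22]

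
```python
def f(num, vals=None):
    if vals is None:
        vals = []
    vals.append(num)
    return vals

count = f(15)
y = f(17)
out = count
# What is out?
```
[15]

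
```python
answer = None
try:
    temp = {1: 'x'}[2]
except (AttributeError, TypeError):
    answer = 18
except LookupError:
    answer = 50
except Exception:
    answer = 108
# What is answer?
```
50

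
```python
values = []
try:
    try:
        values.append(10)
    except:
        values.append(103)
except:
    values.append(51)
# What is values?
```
[10]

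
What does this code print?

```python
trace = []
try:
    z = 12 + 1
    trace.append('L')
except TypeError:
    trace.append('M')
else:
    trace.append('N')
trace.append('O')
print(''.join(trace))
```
LNO

else block runs when no exception occurs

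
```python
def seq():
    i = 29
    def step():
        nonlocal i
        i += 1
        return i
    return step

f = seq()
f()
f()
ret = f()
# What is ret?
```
32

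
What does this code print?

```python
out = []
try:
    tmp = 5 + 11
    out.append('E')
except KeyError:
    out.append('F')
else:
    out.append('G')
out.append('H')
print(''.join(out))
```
EGH

else block runs when no exception occurs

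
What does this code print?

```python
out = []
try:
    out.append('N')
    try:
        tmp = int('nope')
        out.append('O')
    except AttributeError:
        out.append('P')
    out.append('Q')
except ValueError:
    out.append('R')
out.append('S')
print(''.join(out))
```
NRS

Inner handler doesn't match, propagates to outer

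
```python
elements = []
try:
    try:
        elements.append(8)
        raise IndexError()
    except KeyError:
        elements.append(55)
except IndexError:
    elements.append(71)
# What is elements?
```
[8, 71]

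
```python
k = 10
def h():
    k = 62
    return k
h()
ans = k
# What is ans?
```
10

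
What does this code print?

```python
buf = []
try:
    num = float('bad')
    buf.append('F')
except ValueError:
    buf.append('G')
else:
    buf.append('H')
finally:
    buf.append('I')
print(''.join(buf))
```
GI

Exception: except runs, else skipped, finally runs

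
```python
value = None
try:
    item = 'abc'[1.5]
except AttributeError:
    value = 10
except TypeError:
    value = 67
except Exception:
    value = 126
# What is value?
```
67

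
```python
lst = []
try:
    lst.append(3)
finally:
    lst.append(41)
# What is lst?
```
[3, 41]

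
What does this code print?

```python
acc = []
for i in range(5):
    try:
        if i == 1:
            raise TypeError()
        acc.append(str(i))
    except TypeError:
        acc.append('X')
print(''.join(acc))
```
0X234

Exception on i=1 caught, loop continues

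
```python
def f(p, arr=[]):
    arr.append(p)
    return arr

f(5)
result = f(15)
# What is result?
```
[5, 15]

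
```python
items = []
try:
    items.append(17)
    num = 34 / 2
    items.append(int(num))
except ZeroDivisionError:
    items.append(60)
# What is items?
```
[17, 17]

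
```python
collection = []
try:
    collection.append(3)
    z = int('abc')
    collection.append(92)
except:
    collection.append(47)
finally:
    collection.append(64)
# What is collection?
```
[3, 47, 64]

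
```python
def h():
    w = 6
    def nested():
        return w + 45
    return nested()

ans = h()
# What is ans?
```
51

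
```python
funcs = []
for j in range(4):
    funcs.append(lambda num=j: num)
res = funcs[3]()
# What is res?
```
3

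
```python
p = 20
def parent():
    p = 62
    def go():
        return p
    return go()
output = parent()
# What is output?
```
62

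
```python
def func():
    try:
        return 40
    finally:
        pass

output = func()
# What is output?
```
40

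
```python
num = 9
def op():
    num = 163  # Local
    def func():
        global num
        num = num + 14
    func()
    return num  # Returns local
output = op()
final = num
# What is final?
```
23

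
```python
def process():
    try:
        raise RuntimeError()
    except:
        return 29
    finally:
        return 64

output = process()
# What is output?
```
64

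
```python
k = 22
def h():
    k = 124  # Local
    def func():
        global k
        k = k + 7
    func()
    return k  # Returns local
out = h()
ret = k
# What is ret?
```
29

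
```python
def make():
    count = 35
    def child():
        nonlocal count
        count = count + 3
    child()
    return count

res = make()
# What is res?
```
38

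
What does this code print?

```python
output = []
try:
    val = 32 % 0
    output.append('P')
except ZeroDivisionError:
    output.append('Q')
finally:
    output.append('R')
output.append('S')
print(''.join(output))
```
QRS

finally always runs, even after exception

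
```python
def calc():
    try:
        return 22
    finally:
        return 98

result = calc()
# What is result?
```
98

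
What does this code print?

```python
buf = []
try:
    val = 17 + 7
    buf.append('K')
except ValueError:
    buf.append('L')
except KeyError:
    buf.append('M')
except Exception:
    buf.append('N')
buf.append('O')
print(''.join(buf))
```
KO

No exception, try block completes normally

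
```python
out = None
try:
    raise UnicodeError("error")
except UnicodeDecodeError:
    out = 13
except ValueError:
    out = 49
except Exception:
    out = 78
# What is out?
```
49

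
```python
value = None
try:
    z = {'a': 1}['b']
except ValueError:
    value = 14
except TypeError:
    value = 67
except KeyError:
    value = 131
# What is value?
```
131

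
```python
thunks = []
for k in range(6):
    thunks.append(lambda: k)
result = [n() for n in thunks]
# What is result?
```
[5, 5, 5, 5, 5, 5]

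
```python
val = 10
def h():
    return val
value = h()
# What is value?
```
10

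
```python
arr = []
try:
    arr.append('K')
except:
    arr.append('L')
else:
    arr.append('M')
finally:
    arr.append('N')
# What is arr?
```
['K', 'M', 'N']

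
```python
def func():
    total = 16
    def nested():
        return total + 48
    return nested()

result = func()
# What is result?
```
64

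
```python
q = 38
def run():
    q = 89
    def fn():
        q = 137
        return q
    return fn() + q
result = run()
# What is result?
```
226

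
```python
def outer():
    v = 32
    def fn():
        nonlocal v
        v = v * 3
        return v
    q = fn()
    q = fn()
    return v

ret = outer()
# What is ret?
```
288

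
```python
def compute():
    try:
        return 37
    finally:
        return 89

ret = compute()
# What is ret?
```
89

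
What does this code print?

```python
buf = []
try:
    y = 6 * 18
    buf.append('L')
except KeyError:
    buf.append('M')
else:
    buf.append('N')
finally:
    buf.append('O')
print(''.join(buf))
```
LNO

else runs before finally when no exception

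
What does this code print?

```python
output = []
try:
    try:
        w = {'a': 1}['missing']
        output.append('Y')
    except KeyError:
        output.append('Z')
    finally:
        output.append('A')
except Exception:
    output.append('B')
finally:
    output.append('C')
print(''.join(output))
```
ZAC

Both finally blocks run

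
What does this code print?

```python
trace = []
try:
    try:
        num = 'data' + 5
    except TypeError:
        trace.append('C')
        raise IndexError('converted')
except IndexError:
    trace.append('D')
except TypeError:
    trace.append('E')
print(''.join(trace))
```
CD

New IndexError raised, caught by outer IndexError handler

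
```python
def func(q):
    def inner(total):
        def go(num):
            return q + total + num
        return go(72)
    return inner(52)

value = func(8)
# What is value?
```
132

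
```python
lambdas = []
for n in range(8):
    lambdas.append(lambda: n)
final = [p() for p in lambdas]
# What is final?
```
[7, 7, 7, 7, 7, 7, 7, 7]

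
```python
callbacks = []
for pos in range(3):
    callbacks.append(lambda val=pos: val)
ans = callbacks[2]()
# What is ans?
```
2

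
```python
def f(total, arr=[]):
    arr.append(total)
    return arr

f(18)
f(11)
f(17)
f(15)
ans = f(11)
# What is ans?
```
[18, 11, 17, 15, 11]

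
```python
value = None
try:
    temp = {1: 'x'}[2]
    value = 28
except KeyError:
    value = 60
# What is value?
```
60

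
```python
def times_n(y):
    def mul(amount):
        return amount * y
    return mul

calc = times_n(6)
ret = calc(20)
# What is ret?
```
120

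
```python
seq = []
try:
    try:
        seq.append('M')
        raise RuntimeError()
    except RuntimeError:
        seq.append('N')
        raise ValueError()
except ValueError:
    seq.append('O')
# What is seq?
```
['M', 'N', 'O']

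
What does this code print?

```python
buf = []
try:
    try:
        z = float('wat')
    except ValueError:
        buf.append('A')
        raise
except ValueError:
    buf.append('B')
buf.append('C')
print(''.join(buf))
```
ABC

raise without argument re-raises current exception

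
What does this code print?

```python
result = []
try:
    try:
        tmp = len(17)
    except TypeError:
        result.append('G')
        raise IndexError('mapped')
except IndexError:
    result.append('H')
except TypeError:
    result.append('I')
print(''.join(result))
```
GH

New IndexError raised, caught by outer IndexError handler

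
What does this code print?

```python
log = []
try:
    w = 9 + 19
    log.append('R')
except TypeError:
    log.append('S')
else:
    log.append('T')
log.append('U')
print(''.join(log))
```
RTU

else block runs when no exception occurs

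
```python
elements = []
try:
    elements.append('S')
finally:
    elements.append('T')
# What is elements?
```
['S', 'T']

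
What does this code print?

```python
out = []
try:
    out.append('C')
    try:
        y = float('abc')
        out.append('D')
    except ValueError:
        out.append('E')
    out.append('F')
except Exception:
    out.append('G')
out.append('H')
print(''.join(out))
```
CEFH

Inner exception caught by inner handler, outer continues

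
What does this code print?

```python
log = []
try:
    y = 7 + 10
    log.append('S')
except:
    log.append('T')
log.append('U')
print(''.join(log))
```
SU

No exception, try block completes normally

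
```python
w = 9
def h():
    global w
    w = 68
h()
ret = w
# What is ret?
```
68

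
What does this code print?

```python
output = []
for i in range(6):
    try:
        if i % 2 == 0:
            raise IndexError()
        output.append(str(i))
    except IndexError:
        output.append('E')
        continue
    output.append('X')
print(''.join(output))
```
E1XE3XE5X

continue in except skips rest of loop body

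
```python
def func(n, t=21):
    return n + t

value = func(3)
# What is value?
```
24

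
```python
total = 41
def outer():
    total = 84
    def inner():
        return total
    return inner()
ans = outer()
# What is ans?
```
84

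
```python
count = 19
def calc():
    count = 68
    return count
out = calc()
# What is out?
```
68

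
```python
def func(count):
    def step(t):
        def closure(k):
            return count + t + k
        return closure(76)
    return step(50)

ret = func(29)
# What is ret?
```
155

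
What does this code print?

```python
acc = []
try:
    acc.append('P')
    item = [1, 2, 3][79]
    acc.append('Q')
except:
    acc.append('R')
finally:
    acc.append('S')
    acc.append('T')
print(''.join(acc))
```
PRST

Code before exception runs, then except, then all of finally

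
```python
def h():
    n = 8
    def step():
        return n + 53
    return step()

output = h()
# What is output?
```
61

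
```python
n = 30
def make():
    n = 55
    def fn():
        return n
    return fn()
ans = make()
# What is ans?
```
55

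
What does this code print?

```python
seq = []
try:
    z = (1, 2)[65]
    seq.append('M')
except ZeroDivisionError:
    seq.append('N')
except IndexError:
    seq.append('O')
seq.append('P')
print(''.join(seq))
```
OP

IndexError is caught by its specific handler, not ZeroDivisionError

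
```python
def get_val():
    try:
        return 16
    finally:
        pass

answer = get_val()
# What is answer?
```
16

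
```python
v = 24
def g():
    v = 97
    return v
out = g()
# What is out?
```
97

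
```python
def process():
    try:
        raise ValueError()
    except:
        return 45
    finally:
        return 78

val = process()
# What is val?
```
78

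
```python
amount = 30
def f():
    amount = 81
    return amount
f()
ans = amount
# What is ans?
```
30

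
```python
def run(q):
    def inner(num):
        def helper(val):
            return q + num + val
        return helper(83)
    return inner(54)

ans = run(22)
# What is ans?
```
159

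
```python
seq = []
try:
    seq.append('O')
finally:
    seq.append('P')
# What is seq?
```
['O', 'P']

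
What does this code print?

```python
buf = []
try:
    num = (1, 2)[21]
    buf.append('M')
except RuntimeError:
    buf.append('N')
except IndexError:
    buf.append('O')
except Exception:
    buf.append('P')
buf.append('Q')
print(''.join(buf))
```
OQ

IndexError matches before generic Exception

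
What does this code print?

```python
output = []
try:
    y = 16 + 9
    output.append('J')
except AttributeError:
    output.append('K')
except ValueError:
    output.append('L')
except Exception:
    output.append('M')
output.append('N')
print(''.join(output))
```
JN

No exception, try block completes normally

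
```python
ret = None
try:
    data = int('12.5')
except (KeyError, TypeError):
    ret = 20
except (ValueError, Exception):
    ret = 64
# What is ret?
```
64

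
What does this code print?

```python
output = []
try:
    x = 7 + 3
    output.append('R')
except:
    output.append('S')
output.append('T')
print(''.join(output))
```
RT

No exception, try block completes normally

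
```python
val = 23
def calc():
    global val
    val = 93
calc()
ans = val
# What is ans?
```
93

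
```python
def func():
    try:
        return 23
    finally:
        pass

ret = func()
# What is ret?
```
23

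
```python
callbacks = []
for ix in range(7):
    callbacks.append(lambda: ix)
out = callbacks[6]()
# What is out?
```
6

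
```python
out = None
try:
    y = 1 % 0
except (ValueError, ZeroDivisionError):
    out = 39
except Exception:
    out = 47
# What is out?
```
39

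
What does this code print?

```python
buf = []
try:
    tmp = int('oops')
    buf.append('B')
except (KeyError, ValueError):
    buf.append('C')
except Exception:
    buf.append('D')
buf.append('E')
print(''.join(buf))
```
CE

ValueError matches tuple containing it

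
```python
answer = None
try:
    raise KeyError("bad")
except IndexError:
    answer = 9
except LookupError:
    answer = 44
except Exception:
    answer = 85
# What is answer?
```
44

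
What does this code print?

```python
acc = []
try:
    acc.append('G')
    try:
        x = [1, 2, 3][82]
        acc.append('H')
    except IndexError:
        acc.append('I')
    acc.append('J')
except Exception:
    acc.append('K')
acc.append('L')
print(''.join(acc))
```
GIJL

Inner exception caught by inner handler, outer continues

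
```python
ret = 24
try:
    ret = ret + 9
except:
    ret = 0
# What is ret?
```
33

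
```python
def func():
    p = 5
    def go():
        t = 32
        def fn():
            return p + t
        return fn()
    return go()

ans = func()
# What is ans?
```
37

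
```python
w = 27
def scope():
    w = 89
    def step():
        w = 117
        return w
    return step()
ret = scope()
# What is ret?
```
117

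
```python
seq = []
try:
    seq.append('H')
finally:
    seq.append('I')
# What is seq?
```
['H', 'I']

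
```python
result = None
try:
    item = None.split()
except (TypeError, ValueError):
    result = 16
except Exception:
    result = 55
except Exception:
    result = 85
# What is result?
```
55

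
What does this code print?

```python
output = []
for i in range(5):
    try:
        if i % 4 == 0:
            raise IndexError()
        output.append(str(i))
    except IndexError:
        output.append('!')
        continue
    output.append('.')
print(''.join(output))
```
!1.2.3.!

continue in except skips rest of loop body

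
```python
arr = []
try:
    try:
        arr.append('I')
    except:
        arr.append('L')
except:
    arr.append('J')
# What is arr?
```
['I']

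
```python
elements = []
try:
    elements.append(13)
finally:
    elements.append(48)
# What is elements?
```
[13, 48]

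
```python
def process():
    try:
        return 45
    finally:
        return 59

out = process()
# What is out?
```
59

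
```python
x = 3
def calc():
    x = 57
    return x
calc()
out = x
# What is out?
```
3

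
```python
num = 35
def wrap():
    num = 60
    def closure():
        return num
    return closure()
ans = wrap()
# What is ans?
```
60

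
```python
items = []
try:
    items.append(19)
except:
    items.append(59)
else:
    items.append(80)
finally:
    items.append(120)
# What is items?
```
[19, 80, 120]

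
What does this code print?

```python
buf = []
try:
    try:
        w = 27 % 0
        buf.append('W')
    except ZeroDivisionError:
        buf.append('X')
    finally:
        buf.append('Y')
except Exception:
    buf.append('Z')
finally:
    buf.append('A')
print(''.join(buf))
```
XYA

Both finally blocks run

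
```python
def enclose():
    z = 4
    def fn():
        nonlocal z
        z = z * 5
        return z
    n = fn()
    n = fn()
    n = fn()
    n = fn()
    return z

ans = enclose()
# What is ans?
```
2500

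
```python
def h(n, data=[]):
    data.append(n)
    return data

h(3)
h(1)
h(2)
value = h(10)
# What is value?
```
[3, 1, 2, 10]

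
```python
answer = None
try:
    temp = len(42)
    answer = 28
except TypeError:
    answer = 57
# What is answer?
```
57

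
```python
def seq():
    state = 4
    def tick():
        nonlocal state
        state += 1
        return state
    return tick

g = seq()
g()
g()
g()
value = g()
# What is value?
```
8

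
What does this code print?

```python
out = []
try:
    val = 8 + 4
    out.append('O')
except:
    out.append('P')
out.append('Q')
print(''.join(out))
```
OQ

No exception, try block completes normally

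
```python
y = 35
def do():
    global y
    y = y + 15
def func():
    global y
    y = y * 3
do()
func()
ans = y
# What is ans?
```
150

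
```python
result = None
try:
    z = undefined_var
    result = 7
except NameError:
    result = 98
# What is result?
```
98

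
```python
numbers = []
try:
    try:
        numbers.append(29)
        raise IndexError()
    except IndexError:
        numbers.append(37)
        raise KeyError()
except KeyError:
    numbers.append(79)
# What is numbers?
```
[29, 37, 79]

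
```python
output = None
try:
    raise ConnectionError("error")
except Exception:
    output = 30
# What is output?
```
30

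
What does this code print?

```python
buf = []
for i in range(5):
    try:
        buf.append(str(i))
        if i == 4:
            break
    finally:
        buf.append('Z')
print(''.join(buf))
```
0Z1Z2Z3Z4Z

finally runs even when breaking out of loop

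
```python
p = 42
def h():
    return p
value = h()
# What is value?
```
42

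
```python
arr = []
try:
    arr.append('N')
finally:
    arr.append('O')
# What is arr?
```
['N', 'O']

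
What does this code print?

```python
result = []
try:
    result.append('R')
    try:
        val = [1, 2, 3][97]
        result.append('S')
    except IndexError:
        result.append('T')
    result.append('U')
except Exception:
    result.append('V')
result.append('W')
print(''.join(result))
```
RTUW

Inner exception caught by inner handler, outer continues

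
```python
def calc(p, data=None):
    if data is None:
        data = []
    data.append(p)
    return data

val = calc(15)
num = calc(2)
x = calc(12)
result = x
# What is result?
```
[12]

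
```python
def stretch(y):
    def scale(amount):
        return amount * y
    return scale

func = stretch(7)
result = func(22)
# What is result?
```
154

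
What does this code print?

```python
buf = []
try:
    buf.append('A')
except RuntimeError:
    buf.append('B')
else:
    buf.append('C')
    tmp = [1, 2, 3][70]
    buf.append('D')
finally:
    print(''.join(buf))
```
AC

Try succeeds, else appends 'C', IndexError in else is uncaught, finally prints before exception propagates ('D' never appended)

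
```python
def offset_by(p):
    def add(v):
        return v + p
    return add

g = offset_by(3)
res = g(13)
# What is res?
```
16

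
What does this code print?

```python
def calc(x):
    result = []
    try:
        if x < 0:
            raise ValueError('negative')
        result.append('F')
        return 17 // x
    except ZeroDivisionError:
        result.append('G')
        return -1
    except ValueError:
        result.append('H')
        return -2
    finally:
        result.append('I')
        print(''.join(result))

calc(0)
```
FGI

x=0 causes ZeroDivisionError, caught, finally prints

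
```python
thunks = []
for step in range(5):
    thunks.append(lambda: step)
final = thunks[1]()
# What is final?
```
4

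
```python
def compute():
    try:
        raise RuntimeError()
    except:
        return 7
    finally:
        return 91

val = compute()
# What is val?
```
91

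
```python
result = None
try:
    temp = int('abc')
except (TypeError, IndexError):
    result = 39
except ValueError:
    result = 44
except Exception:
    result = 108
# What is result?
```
44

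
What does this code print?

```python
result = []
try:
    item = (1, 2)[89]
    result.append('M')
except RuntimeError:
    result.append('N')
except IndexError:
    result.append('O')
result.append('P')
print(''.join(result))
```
OP

IndexError is caught by its specific handler, not RuntimeError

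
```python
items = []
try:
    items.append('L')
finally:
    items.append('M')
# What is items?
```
['L', 'M']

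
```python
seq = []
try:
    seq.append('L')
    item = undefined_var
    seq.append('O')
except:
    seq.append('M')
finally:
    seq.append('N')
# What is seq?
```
['L', 'M', 'N']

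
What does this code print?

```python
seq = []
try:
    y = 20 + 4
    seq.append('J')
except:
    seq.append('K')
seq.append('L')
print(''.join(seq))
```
JL

No exception, try block completes normally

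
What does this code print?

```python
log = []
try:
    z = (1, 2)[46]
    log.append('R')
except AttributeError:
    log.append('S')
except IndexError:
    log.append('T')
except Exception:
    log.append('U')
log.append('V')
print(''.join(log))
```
TV

IndexError matches before generic Exception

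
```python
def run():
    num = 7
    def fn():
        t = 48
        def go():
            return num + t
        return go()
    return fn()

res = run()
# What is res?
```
55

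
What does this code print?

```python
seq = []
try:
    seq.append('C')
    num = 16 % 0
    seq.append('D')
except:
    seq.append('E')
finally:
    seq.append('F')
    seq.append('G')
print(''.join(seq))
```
CEFG

Code before exception runs, then except, then all of finally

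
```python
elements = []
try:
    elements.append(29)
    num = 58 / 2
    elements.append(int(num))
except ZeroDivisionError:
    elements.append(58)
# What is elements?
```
[29, 29]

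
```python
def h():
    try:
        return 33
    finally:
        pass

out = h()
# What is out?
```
33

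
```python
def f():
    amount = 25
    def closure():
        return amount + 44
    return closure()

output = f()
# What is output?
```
69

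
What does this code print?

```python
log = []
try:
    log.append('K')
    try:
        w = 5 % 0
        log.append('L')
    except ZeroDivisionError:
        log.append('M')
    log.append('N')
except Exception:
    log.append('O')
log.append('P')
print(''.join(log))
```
KMNP

Inner exception caught by inner handler, outer continues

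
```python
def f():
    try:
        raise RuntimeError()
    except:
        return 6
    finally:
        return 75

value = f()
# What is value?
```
75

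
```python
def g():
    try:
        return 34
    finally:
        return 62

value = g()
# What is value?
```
62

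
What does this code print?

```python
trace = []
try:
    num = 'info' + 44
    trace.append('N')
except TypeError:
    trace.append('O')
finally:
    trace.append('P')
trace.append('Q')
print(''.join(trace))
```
OPQ

finally always runs, even after exception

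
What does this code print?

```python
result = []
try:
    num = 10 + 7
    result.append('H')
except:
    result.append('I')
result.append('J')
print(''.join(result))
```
HJ

No exception, try block completes normally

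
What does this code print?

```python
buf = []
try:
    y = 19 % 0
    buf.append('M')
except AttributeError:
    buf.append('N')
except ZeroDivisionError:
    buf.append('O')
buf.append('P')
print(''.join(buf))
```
OP

ZeroDivisionError is caught by its specific handler, not AttributeError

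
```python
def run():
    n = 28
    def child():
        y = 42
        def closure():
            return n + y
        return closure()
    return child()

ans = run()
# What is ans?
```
70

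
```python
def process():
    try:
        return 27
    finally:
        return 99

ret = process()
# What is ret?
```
99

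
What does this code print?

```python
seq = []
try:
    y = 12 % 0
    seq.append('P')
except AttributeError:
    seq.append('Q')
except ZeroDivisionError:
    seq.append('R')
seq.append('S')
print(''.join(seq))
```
RS

ZeroDivisionError is caught by its specific handler, not AttributeError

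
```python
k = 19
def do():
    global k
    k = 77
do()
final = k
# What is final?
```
77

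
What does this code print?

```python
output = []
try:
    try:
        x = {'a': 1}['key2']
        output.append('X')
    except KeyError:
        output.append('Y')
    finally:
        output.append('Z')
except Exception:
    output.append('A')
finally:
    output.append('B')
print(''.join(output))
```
YZB

Both finally blocks run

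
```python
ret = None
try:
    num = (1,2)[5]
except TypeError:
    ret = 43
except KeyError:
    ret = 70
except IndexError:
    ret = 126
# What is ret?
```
126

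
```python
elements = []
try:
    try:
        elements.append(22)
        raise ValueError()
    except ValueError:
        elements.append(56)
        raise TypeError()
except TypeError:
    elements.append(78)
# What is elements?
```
[22, 56, 78]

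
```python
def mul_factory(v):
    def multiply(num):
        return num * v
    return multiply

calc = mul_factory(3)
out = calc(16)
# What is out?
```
48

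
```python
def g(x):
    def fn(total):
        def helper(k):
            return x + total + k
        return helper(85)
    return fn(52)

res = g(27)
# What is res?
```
164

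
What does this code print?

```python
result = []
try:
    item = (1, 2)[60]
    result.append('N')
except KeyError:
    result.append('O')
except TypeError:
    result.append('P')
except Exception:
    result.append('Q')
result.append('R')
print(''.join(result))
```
QR

IndexError not specifically caught, falls to Exception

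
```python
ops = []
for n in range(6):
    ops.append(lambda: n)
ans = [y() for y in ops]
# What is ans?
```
[5, 5, 5, 5, 5, 5]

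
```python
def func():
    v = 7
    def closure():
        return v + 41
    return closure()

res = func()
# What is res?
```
48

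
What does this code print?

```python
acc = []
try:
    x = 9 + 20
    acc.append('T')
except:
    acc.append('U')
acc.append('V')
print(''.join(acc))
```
TV

No exception, try block completes normally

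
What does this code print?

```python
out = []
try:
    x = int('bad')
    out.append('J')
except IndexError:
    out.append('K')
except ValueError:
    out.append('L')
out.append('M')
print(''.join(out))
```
LM

ValueError is caught by its specific handler, not IndexError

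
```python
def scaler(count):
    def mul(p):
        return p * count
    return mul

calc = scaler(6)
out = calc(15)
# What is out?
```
90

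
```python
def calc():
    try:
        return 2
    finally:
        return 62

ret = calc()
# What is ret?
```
62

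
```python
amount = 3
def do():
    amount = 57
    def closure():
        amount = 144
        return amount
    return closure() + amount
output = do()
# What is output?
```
201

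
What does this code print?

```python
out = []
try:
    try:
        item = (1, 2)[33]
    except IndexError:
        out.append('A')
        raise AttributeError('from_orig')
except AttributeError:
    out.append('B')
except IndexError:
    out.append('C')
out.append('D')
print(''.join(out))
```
ABD

AttributeError raised and caught, original IndexError not re-raised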